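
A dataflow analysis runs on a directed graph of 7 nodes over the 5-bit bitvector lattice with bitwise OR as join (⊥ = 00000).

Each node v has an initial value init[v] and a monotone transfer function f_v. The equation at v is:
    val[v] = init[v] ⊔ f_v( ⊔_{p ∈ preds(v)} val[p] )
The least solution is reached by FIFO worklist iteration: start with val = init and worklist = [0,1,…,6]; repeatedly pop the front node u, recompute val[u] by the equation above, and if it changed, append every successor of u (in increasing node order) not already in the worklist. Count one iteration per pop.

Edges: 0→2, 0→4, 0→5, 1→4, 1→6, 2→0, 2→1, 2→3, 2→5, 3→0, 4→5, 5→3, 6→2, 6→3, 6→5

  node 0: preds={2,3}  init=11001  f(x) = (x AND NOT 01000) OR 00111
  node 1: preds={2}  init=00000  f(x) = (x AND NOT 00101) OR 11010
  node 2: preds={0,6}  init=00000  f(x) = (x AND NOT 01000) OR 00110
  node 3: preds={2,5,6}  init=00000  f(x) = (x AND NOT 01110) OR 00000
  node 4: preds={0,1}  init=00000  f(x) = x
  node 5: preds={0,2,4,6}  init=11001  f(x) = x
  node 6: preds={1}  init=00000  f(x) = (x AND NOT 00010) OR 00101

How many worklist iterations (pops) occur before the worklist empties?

Trace (12 dequeues):
  [1] u=0 | in 00000 | out 11111 | prev 11001 | push {}
  [2] u=1 | in 00000 | out 11010 | prev 00000 | push {}
  [3] u=2 | in 11111 | out 10111 | prev 00000 | push {0,1}
  [4] u=3 | in 11111 | out 10001 | prev 00000 | push {}
  [5] u=4 | in 11111 | out 11111 | prev 00000 | push {}
  [6] u=5 | in 11111 | out 11111 | prev 11001 | push {3}
  [7] u=6 | in 11010 | out 11101 | prev 00000 | push {2,5}
  [8] u=0 | in 10111 | out 11111 | ==
  [9] u=1 | in 10111 | out 11010 | ==
  [10] u=3 | in 11111 | out 10001 | ==
  [11] u=2 | in 11111 | out 10111 | ==
  [12] u=5 | in 11111 | out 11111 | ==

Converged values:
  [0] 11111
  [1] 11010
  [2] 10111
  [3] 10001
  [4] 11111
  [5] 11111
  [6] 11101

12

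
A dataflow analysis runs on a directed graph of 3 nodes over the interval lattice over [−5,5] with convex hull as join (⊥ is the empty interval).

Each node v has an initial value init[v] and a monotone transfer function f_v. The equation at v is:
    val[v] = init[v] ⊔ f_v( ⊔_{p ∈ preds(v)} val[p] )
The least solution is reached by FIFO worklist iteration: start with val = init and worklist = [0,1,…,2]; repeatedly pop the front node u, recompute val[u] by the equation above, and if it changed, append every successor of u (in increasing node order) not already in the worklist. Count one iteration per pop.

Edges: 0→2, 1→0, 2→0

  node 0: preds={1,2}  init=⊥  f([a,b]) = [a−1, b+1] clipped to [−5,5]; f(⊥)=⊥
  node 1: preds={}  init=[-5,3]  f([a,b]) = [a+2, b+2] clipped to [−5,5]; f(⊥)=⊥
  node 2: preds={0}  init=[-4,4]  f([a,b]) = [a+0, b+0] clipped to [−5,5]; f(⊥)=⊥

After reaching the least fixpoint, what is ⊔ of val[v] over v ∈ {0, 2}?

[-5,5]

Trace (4 dequeues):
  [1] u=0 | in [-5,4] | out [-5,5] | prev ⊥ | push {}
  [2] u=1 | in ⊥ | out [-5,3] | ==
  [3] u=2 | in [-5,5] | out [-5,5] | prev [-4,4] | push {0}
  [4] u=0 | in [-5,5] | out [-5,5] | ==

Converged values:
  [0] [-5,5]
  [1] [-5,3]
  [2] [-5,5]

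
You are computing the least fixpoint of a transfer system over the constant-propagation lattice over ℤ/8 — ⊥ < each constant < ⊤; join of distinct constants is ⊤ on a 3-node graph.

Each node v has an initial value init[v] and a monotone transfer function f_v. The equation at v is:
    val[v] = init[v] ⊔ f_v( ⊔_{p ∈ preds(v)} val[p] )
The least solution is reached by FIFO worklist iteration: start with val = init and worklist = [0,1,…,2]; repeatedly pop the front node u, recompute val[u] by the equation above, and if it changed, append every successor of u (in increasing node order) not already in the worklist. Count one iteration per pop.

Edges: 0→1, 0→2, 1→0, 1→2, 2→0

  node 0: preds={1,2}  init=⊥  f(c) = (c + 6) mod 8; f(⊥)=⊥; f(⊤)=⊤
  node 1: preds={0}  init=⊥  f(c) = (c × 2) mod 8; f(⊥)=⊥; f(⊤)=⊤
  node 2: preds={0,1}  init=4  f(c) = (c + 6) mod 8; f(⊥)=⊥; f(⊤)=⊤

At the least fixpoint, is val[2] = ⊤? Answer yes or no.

Iteration log — 7 steps:
  step 1. node 0  ⊔preds=4  new=2  old=⊥  +wl: 
  step 2. node 1  ⊔preds=2  new=4  old=⊥  +wl: 0
  step 3. node 2  ⊔preds=⊤  new=⊤  old=4  +wl: 
  step 4. node 0  ⊔preds=⊤  new=⊤  old=2  +wl: 1,2
  step 5. node 1  ⊔preds=⊤  new=⊤  old=4  +wl: 0
  step 6. node 2  ⊔preds=⊤  new=⊤  stable
  step 7. node 0  ⊔preds=⊤  new=⊤  stable

Least fixpoint reached:
  node 0: ⊤
  node 1: ⊤
  node 2: ⊤

yes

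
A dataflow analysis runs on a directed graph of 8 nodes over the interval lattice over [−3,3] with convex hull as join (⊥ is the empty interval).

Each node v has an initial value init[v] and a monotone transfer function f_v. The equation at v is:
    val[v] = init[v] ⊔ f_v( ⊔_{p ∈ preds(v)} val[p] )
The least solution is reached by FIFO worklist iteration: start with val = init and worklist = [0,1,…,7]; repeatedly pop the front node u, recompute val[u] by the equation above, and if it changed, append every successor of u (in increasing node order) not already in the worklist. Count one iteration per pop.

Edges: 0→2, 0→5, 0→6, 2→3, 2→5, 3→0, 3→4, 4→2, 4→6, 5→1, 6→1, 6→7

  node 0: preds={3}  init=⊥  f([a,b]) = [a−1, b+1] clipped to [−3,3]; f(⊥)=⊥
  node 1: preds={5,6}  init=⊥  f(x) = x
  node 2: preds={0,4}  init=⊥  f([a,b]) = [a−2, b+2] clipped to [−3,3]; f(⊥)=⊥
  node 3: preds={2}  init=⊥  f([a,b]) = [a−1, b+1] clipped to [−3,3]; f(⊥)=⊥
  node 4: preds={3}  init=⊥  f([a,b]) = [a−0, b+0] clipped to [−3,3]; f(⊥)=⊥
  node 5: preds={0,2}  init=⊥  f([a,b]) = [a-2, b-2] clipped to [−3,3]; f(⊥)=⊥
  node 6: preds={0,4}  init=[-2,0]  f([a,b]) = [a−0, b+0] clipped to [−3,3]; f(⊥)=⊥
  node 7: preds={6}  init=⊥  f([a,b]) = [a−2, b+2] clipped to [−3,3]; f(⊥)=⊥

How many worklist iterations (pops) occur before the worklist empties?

Worklist (8 pops):
  #1 pop 0: in=⊥ → ⊥ (no change)
  #2 pop 1: in=[-2,0] → [-2,0] (was ⊥); enqueue []
  #3 pop 2: in=⊥ → ⊥ (no change)
  #4 pop 3: in=⊥ → ⊥ (no change)
  #5 pop 4: in=⊥ → ⊥ (no change)
  #6 pop 5: in=⊥ → ⊥ (no change)
  #7 pop 6: in=⊥ → [-2,0] (no change)
  #8 pop 7: in=[-2,0] → [-3,2] (was ⊥); enqueue []

Fixpoint:
  val[0] = ⊥
  val[1] = [-2,0]
  val[2] = ⊥
  val[3] = ⊥
  val[4] = ⊥
  val[5] = ⊥
  val[6] = [-2,0]
  val[7] = [-3,2]

8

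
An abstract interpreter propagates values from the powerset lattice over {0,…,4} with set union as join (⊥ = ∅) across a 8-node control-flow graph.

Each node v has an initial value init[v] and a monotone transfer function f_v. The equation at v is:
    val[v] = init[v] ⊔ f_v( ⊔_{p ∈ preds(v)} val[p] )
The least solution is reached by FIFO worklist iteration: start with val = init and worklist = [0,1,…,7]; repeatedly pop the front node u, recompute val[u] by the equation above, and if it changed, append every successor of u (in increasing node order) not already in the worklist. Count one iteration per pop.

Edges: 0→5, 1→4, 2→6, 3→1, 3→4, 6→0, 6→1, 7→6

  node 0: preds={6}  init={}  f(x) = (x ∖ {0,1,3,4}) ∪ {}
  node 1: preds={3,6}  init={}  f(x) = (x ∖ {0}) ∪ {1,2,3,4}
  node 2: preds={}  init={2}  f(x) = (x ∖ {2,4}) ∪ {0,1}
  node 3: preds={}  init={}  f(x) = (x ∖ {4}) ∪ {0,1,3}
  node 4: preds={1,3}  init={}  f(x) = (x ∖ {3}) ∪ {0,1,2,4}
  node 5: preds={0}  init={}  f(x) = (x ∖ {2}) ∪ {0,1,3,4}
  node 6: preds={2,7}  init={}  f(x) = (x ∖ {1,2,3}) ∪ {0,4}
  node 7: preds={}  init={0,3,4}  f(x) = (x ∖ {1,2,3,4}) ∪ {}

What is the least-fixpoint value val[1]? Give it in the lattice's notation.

{1,2,3,4}

Worklist (10 pops):
  #1 pop 0: in={} → {} (no change)
  #2 pop 1: in={} → {1,2,3,4} (was {}); enqueue []
  #3 pop 2: in={} → {0,1,2} (was {2}); enqueue []
  #4 pop 3: in={} → {0,1,3} (was {}); enqueue [1]
  #5 pop 4: in={0,1,2,3,4} → {0,1,2,4} (was {}); enqueue []
  #6 pop 5: in={} → {0,1,3,4} (was {}); enqueue []
  #7 pop 6: in={0,1,2,3,4} → {0,4} (was {}); enqueue [0]
  #8 pop 7: in={} → {0,3,4} (no change)
  #9 pop 1: in={0,1,3,4} → {1,2,3,4} (no change)
  #10 pop 0: in={0,4} → {} (no change)

Fixpoint:
  val[0] = {}
  val[1] = {1,2,3,4}
  val[2] = {0,1,2}
  val[3] = {0,1,3}
  val[4] = {0,1,2,4}
  val[5] = {0,1,3,4}
  val[6] = {0,4}
  val[7] = {0,3,4}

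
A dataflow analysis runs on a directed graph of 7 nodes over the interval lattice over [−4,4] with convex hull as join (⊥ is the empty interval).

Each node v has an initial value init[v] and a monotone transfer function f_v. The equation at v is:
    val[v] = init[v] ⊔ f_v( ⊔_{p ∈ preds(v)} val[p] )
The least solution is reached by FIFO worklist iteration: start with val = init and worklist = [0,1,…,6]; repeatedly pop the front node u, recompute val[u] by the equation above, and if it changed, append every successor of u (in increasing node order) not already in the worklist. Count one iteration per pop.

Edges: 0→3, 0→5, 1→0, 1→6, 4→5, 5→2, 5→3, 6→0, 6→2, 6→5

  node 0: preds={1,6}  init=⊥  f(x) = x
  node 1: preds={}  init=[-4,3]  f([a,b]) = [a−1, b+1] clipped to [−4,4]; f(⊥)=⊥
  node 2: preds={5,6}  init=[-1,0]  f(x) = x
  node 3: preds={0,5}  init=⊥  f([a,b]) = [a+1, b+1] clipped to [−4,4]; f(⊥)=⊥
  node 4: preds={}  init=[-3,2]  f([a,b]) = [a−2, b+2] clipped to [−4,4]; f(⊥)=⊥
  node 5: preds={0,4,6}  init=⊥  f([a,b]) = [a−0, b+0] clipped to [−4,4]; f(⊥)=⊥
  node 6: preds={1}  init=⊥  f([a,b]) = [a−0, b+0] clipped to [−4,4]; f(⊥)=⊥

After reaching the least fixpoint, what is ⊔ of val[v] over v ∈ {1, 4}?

[-4,3]

Iteration log — 11 steps:
  step 1. node 0  ⊔preds=[-4,3]  new=[-4,3]  old=⊥  +wl: 
  step 2. node 1  ⊔preds=⊥  new=[-4,3]  stable
  step 3. node 2  ⊔preds=⊥  new=[-1,0]  stable
  step 4. node 3  ⊔preds=[-4,3]  new=[-3,4]  old=⊥  +wl: 
  step 5. node 4  ⊔preds=⊥  new=[-3,2]  stable
  step 6. node 5  ⊔preds=[-4,3]  new=[-4,3]  old=⊥  +wl: 2,3
  step 7. node 6  ⊔preds=[-4,3]  new=[-4,3]  old=⊥  +wl: 0,5
  step 8. node 2  ⊔preds=[-4,3]  new=[-4,3]  old=[-1,0]  +wl: 
  step 9. node 3  ⊔preds=[-4,3]  new=[-3,4]  stable
  step 10. node 0  ⊔preds=[-4,3]  new=[-4,3]  stable
  step 11. node 5  ⊔preds=[-4,3]  new=[-4,3]  stable

Least fixpoint reached:
  node 0: [-4,3]
  node 1: [-4,3]
  node 2: [-4,3]
  node 3: [-3,4]
  node 4: [-3,2]
  node 5: [-4,3]
  node 6: [-4,3]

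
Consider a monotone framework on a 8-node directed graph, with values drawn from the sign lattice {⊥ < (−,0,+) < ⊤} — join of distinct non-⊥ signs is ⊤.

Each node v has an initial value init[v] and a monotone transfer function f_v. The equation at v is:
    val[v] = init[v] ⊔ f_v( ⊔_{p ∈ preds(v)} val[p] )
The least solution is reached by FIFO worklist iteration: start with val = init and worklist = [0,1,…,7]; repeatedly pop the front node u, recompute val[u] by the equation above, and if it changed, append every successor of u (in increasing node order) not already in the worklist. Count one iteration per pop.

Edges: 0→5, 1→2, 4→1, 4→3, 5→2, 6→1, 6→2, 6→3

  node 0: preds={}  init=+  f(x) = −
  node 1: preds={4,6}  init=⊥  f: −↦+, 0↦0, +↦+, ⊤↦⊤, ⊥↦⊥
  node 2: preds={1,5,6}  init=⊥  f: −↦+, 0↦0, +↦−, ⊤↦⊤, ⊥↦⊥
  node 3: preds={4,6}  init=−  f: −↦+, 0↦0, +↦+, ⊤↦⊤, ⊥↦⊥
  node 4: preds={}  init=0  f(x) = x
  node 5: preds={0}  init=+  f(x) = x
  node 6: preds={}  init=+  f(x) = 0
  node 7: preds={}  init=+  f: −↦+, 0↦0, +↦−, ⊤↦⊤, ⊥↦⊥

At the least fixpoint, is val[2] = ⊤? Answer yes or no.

Trace (11 dequeues):
  [1] u=0 | in ⊥ | out ⊤ | prev + | push {}
  [2] u=1 | in ⊤ | out ⊤ | prev ⊥ | push {}
  [3] u=2 | in ⊤ | out ⊤ | prev ⊥ | push {}
  [4] u=3 | in ⊤ | out ⊤ | prev − | push {}
  [5] u=4 | in ⊥ | out 0 | ==
  [6] u=5 | in ⊤ | out ⊤ | prev + | push {2}
  [7] u=6 | in ⊥ | out ⊤ | prev + | push {1,3}
  [8] u=7 | in ⊥ | out + | ==
  [9] u=2 | in ⊤ | out ⊤ | ==
  [10] u=1 | in ⊤ | out ⊤ | ==
  [11] u=3 | in ⊤ | out ⊤ | ==

Converged values:
  [0] ⊤
  [1] ⊤
  [2] ⊤
  [3] ⊤
  [4] 0
  [5] ⊤
  [6] ⊤
  [7] +

yes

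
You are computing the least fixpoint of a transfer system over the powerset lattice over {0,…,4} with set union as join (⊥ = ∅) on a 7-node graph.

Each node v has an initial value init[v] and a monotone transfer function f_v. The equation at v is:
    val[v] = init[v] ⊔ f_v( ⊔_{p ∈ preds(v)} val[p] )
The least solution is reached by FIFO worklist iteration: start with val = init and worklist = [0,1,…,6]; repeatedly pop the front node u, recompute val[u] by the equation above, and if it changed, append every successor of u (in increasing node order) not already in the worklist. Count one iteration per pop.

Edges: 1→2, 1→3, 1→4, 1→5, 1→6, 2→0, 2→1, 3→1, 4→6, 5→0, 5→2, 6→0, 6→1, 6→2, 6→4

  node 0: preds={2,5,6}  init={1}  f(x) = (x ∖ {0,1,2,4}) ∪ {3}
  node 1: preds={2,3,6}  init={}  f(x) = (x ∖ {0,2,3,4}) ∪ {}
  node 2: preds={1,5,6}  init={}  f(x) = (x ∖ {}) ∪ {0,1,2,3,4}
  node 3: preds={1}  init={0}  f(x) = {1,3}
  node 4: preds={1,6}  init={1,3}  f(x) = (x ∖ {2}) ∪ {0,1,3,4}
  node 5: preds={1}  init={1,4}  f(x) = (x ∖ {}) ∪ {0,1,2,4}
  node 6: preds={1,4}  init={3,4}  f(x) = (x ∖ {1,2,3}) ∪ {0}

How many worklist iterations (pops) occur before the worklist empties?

Iteration log — 14 steps:
  step 1. node 0  ⊔preds={1,3,4}  new={1,3}  old={1}  +wl: 
  step 2. node 1  ⊔preds={0,3,4}  new={}  stable
  step 3. node 2  ⊔preds={1,3,4}  new={0,1,2,3,4}  old={}  +wl: 0,1
  step 4. node 3  ⊔preds={}  new={0,1,3}  old={0}  +wl: 
  step 5. node 4  ⊔preds={3,4}  new={0,1,3,4}  old={1,3}  +wl: 
  step 6. node 5  ⊔preds={}  new={0,1,2,4}  old={1,4}  +wl: 2
  step 7. node 6  ⊔preds={0,1,3,4}  new={0,3,4}  old={3,4}  +wl: 4
  step 8. node 0  ⊔preds={0,1,2,3,4}  new={1,3}  stable
  step 9. node 1  ⊔preds={0,1,2,3,4}  new={1}  old={}  +wl: 3,5,6
  step 10. node 2  ⊔preds={0,1,2,3,4}  new={0,1,2,3,4}  stable
  step 11. node 4  ⊔preds={0,1,3,4}  new={0,1,3,4}  stable
  step 12. node 3  ⊔preds={1}  new={0,1,3}  stable
  step 13. node 5  ⊔preds={1}  new={0,1,2,4}  stable
  step 14. node 6  ⊔preds={0,1,3,4}  new={0,3,4}  stable

Least fixpoint reached:
  node 0: {1,3}
  node 1: {1}
  node 2: {0,1,2,3,4}
  node 3: {0,1,3}
  node 4: {0,1,3,4}
  node 5: {0,1,2,4}
  node 6: {0,3,4}

14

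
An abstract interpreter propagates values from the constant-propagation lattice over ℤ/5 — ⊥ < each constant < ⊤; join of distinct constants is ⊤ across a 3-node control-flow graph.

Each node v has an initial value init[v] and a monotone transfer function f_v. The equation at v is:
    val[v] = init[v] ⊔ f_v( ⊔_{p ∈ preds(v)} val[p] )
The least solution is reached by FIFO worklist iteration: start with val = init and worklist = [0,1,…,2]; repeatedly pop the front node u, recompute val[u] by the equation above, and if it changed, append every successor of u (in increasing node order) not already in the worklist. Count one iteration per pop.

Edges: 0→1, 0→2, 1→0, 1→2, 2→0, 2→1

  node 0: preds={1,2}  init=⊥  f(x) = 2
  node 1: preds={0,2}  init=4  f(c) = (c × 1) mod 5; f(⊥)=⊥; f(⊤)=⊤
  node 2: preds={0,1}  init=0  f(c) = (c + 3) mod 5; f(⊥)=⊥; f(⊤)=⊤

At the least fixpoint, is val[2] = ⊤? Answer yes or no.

Iteration log — 5 steps:
  step 1. node 0  ⊔preds=⊤  new=2  old=⊥  +wl: 
  step 2. node 1  ⊔preds=⊤  new=⊤  old=4  +wl: 0
  step 3. node 2  ⊔preds=⊤  new=⊤  old=0  +wl: 1
  step 4. node 0  ⊔preds=⊤  new=2  stable
  step 5. node 1  ⊔preds=⊤  new=⊤  stable

Least fixpoint reached:
  node 0: 2
  node 1: ⊤
  node 2: ⊤

yes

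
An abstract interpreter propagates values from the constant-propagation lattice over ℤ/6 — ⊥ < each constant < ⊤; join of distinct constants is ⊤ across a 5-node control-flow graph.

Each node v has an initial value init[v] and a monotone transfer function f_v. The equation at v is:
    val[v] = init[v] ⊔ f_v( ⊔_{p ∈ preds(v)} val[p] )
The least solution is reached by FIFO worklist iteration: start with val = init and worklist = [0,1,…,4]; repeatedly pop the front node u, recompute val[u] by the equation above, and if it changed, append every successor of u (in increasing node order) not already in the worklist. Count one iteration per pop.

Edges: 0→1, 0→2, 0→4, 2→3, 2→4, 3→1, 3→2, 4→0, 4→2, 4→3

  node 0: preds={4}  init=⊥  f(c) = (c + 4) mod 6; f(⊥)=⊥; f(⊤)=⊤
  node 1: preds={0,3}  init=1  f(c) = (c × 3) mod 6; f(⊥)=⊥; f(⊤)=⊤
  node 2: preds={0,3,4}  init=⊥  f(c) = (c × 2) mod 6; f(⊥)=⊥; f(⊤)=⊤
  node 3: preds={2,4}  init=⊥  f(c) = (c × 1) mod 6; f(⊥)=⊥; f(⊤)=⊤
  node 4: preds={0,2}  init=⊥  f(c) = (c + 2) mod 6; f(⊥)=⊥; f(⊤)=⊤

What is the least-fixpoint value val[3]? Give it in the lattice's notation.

Worklist (5 pops):
  #1 pop 0: in=⊥ → ⊥ (no change)
  #2 pop 1: in=⊥ → 1 (no change)
  #3 pop 2: in=⊥ → ⊥ (no change)
  #4 pop 3: in=⊥ → ⊥ (no change)
  #5 pop 4: in=⊥ → ⊥ (no change)

Fixpoint:
  val[0] = ⊥
  val[1] = 1
  val[2] = ⊥
  val[3] = ⊥
  val[4] = ⊥

⊥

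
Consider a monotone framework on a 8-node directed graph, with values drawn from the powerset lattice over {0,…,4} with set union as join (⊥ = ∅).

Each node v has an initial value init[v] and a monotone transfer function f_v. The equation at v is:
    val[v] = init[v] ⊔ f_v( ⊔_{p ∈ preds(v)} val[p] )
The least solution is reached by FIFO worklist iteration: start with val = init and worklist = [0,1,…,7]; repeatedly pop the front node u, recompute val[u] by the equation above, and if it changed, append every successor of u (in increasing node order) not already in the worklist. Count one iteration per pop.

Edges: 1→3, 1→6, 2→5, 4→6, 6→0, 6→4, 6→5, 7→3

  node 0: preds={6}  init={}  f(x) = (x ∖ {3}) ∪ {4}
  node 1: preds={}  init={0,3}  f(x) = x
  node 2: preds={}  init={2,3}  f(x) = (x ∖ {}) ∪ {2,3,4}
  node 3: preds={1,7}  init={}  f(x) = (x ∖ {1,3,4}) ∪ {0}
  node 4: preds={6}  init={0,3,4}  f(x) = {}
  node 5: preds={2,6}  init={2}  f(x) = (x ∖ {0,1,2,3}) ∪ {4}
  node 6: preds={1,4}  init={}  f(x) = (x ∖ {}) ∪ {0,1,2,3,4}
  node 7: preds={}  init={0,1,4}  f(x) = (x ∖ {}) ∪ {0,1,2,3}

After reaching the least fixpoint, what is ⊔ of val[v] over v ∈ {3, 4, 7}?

{0,1,2,3,4}

Trace (12 dequeues):
  [1] u=0 | in {} | out {4} | prev {} | push {}
  [2] u=1 | in {} | out {0,3} | ==
  [3] u=2 | in {} | out {2,3,4} | prev {2,3} | push {}
  [4] u=3 | in {0,1,3,4} | out {0} | prev {} | push {}
  [5] u=4 | in {} | out {0,3,4} | ==
  [6] u=5 | in {2,3,4} | out {2,4} | prev {2} | push {}
  [7] u=6 | in {0,3,4} | out {0,1,2,3,4} | prev {} | push {0,4,5}
  [8] u=7 | in {} | out {0,1,2,3,4} | prev {0,1,4} | push {3}
  [9] u=0 | in {0,1,2,3,4} | out {0,1,2,4} | prev {4} | push {}
  [10] u=4 | in {0,1,2,3,4} | out {0,3,4} | ==
  [11] u=5 | in {0,1,2,3,4} | out {2,4} | ==
  [12] u=3 | in {0,1,2,3,4} | out {0,2} | prev {0} | push {}

Converged values:
  [0] {0,1,2,4}
  [1] {0,3}
  [2] {2,3,4}
  [3] {0,2}
  [4] {0,3,4}
  [5] {2,4}
  [6] {0,1,2,3,4}
  [7] {0,1,2,3,4}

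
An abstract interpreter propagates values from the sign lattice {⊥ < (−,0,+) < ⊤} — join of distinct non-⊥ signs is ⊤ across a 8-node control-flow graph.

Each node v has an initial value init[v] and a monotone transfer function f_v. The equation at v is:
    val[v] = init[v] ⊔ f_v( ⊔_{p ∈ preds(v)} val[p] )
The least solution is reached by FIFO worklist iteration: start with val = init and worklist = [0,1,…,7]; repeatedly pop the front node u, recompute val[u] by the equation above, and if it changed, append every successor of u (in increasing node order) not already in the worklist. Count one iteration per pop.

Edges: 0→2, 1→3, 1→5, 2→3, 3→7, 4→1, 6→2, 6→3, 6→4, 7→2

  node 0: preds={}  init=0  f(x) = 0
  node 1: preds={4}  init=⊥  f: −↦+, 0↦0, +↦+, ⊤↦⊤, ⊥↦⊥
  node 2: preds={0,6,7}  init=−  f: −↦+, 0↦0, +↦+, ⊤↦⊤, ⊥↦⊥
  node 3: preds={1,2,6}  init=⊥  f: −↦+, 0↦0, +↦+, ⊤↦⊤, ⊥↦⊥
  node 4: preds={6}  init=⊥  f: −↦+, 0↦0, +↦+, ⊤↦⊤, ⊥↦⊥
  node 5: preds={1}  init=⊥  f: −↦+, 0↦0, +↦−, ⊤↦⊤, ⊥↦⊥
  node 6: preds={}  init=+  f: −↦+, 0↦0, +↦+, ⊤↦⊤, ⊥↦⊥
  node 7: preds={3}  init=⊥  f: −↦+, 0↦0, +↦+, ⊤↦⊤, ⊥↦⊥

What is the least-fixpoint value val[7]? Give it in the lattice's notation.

⊤

Trace (12 dequeues):
  [1] u=0 | in ⊥ | out 0 | ==
  [2] u=1 | in ⊥ | out ⊥ | ==
  [3] u=2 | in ⊤ | out ⊤ | prev − | push {}
  [4] u=3 | in ⊤ | out ⊤ | prev ⊥ | push {}
  [5] u=4 | in + | out + | prev ⊥ | push {1}
  [6] u=5 | in ⊥ | out ⊥ | ==
  [7] u=6 | in ⊥ | out + | ==
  [8] u=7 | in ⊤ | out ⊤ | prev ⊥ | push {2}
  [9] u=1 | in + | out + | prev ⊥ | push {3,5}
  [10] u=2 | in ⊤ | out ⊤ | ==
  [11] u=3 | in ⊤ | out ⊤ | ==
  [12] u=5 | in + | out − | prev ⊥ | push {}

Converged values:
  [0] 0
  [1] +
  [2] ⊤
  [3] ⊤
  [4] +
  [5] −
  [6] +
  [7] ⊤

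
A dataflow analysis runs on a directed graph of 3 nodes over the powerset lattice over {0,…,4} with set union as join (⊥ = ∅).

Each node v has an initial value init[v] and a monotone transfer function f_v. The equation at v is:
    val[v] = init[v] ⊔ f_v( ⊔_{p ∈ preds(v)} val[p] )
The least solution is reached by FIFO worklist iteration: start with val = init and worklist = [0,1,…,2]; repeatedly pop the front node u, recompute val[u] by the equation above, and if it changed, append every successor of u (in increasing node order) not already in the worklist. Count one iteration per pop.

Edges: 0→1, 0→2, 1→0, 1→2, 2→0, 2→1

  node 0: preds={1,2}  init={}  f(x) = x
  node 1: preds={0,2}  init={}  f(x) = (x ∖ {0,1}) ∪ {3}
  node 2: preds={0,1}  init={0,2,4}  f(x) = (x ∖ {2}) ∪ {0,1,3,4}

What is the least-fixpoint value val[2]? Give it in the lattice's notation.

Worklist (6 pops):
  #1 pop 0: in={0,2,4} → {0,2,4} (was {}); enqueue []
  #2 pop 1: in={0,2,4} → {2,3,4} (was {}); enqueue [0]
  #3 pop 2: in={0,2,3,4} → {0,1,2,3,4} (was {0,2,4}); enqueue [1]
  #4 pop 0: in={0,1,2,3,4} → {0,1,2,3,4} (was {0,2,4}); enqueue [2]
  #5 pop 1: in={0,1,2,3,4} → {2,3,4} (no change)
  #6 pop 2: in={0,1,2,3,4} → {0,1,2,3,4} (no change)

Fixpoint:
  val[0] = {0,1,2,3,4}
  val[1] = {2,3,4}
  val[2] = {0,1,2,3,4}

{0,1,2,3,4}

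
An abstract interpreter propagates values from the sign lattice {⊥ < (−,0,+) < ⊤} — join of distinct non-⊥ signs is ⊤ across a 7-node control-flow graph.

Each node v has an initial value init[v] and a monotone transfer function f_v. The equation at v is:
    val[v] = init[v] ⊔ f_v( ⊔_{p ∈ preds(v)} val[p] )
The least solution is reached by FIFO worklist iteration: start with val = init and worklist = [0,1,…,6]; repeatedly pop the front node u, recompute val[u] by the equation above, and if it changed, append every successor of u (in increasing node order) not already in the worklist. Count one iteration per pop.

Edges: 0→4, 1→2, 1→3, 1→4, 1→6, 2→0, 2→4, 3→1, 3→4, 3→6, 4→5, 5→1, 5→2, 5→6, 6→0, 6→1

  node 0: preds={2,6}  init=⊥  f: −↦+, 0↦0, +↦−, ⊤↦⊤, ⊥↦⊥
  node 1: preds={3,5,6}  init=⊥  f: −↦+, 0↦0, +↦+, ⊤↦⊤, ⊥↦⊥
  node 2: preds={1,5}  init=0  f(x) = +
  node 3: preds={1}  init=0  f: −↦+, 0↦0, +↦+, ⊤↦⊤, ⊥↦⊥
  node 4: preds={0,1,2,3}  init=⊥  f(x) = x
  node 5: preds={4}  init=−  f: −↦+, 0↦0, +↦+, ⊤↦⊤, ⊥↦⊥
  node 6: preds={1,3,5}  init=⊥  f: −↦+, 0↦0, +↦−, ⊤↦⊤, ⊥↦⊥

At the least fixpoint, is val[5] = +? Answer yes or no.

no

Worklist (11 pops):
  #1 pop 0: in=0 → 0 (was ⊥); enqueue []
  #2 pop 1: in=⊤ → ⊤ (was ⊥); enqueue []
  #3 pop 2: in=⊤ → ⊤ (was 0); enqueue [0]
  #4 pop 3: in=⊤ → ⊤ (was 0); enqueue [1]
  #5 pop 4: in=⊤ → ⊤ (was ⊥); enqueue []
  #6 pop 5: in=⊤ → ⊤ (was −); enqueue [2]
  #7 pop 6: in=⊤ → ⊤ (was ⊥); enqueue []
  #8 pop 0: in=⊤ → ⊤ (was 0); enqueue [4]
  #9 pop 1: in=⊤ → ⊤ (no change)
  #10 pop 2: in=⊤ → ⊤ (no change)
  #11 pop 4: in=⊤ → ⊤ (no change)

Fixpoint:
  val[0] = ⊤
  val[1] = ⊤
  val[2] = ⊤
  val[3] = ⊤
  val[4] = ⊤
  val[5] = ⊤
  val[6] = ⊤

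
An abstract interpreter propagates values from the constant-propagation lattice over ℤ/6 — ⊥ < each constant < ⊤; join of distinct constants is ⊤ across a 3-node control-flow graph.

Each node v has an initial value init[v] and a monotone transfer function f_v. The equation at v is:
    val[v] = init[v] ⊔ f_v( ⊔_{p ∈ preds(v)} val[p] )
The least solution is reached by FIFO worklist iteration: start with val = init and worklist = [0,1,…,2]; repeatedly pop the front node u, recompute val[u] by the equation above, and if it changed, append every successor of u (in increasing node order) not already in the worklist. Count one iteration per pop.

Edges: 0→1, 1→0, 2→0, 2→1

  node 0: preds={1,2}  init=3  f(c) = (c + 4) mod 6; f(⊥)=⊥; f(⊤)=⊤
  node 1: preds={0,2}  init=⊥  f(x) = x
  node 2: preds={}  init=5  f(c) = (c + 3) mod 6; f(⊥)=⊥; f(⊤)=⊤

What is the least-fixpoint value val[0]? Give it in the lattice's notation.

⊤

Iteration log — 5 steps:
  step 1. node 0  ⊔preds=5  new=3  stable
  step 2. node 1  ⊔preds=⊤  new=⊤  old=⊥  +wl: 0
  step 3. node 2  ⊔preds=⊥  new=5  stable
  step 4. node 0  ⊔preds=⊤  new=⊤  old=3  +wl: 1
  step 5. node 1  ⊔preds=⊤  new=⊤  stable

Least fixpoint reached:
  node 0: ⊤
  node 1: ⊤
  node 2: 5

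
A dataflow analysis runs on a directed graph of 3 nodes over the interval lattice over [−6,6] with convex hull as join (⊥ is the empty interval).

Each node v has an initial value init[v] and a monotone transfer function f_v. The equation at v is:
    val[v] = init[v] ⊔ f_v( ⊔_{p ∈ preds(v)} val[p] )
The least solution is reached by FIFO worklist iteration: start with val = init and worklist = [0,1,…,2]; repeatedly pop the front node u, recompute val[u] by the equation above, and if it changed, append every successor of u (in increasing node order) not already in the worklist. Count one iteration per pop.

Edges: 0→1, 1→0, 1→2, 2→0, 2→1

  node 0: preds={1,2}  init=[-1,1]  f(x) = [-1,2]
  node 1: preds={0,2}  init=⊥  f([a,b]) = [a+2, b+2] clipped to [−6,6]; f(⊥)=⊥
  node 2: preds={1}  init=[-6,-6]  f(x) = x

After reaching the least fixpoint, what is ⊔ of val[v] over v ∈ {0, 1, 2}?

Worklist (9 pops):
  #1 pop 0: in=[-6,-6] → [-1,2] (was [-1,1]); enqueue []
  #2 pop 1: in=[-6,2] → [-4,4] (was ⊥); enqueue [0]
  #3 pop 2: in=[-4,4] → [-6,4] (was [-6,-6]); enqueue [1]
  #4 pop 0: in=[-6,4] → [-1,2] (no change)
  #5 pop 1: in=[-6,4] → [-4,6] (was [-4,4]); enqueue [0,2]
  #6 pop 0: in=[-6,6] → [-1,2] (no change)
  #7 pop 2: in=[-4,6] → [-6,6] (was [-6,4]); enqueue [0,1]
  #8 pop 0: in=[-6,6] → [-1,2] (no change)
  #9 pop 1: in=[-6,6] → [-4,6] (no change)

Fixpoint:
  val[0] = [-1,2]
  val[1] = [-4,6]
  val[2] = [-6,6]

[-6,6]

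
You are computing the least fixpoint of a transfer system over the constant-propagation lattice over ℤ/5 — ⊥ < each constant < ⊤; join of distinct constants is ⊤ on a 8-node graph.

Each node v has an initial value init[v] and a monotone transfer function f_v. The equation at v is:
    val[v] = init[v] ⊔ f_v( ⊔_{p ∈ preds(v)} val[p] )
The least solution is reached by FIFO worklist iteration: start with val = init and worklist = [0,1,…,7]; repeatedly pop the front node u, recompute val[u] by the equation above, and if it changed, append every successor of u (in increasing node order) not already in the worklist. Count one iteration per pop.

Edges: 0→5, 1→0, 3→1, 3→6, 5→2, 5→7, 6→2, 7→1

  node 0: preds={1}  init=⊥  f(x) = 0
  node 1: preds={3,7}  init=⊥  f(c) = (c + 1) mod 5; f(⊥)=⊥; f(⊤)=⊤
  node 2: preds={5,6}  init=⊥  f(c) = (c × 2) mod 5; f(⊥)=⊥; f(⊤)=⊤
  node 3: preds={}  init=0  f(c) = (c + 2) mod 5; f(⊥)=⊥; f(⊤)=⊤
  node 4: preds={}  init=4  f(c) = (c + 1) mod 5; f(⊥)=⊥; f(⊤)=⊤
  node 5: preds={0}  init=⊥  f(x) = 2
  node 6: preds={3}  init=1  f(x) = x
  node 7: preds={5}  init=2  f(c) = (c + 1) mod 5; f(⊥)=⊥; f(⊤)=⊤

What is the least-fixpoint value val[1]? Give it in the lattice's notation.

Worklist (11 pops):
  #1 pop 0: in=⊥ → 0 (was ⊥); enqueue []
  #2 pop 1: in=⊤ → ⊤ (was ⊥); enqueue [0]
  #3 pop 2: in=1 → 2 (was ⊥); enqueue []
  #4 pop 3: in=⊥ → 0 (no change)
  #5 pop 4: in=⊥ → 4 (no change)
  #6 pop 5: in=0 → 2 (was ⊥); enqueue [2]
  #7 pop 6: in=0 → ⊤ (was 1); enqueue []
  #8 pop 7: in=2 → ⊤ (was 2); enqueue [1]
  #9 pop 0: in=⊤ → 0 (no change)
  #10 pop 2: in=⊤ → ⊤ (was 2); enqueue []
  #11 pop 1: in=⊤ → ⊤ (no change)

Fixpoint:
  val[0] = 0
  val[1] = ⊤
  val[2] = ⊤
  val[3] = 0
  val[4] = 4
  val[5] = 2
  val[6] = ⊤
  val[7] = ⊤

⊤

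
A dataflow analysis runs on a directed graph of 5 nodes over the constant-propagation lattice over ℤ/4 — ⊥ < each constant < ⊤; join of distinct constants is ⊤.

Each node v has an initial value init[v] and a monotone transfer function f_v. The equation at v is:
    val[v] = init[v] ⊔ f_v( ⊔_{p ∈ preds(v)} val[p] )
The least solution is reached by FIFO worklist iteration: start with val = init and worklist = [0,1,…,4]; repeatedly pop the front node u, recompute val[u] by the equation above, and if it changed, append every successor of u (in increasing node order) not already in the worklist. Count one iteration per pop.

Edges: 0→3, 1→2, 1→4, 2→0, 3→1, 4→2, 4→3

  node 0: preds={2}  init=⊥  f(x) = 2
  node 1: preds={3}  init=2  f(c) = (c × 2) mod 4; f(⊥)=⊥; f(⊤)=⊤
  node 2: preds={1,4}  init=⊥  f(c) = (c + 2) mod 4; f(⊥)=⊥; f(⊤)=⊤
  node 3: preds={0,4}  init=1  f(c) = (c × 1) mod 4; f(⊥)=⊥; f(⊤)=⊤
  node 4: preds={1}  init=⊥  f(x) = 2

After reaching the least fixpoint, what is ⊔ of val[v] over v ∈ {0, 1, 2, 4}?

⊤

Iteration log — 11 steps:
  step 1. node 0  ⊔preds=⊥  new=2  old=⊥  +wl: 
  step 2. node 1  ⊔preds=1  new=2  stable
  step 3. node 2  ⊔preds=2  new=0  old=⊥  +wl: 0
  step 4. node 3  ⊔preds=2  new=⊤  old=1  +wl: 1
  step 5. node 4  ⊔preds=2  new=2  old=⊥  +wl: 2,3
  step 6. node 0  ⊔preds=0  new=2  stable
  step 7. node 1  ⊔preds=⊤  new=⊤  old=2  +wl: 4
  step 8. node 2  ⊔preds=⊤  new=⊤  old=0  +wl: 0
  step 9. node 3  ⊔preds=2  new=⊤  stable
  step 10. node 4  ⊔preds=⊤  new=2  stable
  step 11. node 0  ⊔preds=⊤  new=2  stable

Least fixpoint reached:
  node 0: 2
  node 1: ⊤
  node 2: ⊤
  node 3: ⊤
  node 4: 2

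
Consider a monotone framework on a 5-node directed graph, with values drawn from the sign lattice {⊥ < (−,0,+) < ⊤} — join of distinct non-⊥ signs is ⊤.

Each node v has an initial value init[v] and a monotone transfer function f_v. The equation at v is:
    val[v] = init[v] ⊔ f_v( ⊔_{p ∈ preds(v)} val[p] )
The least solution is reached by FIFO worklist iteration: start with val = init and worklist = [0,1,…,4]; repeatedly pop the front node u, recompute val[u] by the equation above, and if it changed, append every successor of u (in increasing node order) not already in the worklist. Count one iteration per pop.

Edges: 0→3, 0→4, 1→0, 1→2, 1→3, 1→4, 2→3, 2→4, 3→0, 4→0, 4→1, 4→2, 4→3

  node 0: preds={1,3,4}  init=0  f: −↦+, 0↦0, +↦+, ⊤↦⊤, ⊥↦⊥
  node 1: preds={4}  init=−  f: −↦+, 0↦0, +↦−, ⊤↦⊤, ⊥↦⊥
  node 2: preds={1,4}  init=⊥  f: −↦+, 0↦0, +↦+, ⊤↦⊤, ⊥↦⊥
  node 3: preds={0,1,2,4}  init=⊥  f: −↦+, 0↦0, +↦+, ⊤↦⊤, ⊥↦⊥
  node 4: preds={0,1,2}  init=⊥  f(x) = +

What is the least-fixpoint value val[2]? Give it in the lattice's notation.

⊤

Worklist (10 pops):
  #1 pop 0: in=− → ⊤ (was 0); enqueue []
  #2 pop 1: in=⊥ → − (no change)
  #3 pop 2: in=− → + (was ⊥); enqueue []
  #4 pop 3: in=⊤ → ⊤ (was ⊥); enqueue [0]
  #5 pop 4: in=⊤ → + (was ⊥); enqueue [1,2,3]
  #6 pop 0: in=⊤ → ⊤ (no change)
  #7 pop 1: in=+ → − (no change)
  #8 pop 2: in=⊤ → ⊤ (was +); enqueue [4]
  #9 pop 3: in=⊤ → ⊤ (no change)
  #10 pop 4: in=⊤ → + (no change)

Fixpoint:
  val[0] = ⊤
  val[1] = −
  val[2] = ⊤
  val[3] = ⊤
  val[4] = +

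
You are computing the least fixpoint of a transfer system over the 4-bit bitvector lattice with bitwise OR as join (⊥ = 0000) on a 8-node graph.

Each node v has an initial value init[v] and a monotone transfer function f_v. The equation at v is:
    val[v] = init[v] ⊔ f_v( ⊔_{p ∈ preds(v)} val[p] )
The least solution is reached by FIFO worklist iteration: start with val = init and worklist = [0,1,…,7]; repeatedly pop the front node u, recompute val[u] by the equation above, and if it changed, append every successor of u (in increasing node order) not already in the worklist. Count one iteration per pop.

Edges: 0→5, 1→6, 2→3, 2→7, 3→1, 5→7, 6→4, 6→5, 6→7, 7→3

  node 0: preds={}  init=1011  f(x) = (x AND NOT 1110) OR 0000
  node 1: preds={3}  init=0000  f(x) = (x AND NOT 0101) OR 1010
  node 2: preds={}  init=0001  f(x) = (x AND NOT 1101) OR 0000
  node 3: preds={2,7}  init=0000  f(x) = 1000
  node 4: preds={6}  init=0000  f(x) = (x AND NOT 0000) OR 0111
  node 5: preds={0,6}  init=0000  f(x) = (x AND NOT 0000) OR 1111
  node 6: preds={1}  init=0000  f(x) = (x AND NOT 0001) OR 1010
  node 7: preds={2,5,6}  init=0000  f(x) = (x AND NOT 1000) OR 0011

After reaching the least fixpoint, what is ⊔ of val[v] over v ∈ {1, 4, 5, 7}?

Trace (12 dequeues):
  [1] u=0 | in 0000 | out 1011 | ==
  [2] u=1 | in 0000 | out 1010 | prev 0000 | push {}
  [3] u=2 | in 0000 | out 0001 | ==
  [4] u=3 | in 0001 | out 1000 | prev 0000 | push {1}
  [5] u=4 | in 0000 | out 0111 | prev 0000 | push {}
  [6] u=5 | in 1011 | out 1111 | prev 0000 | push {}
  [7] u=6 | in 1010 | out 1010 | prev 0000 | push {4,5}
  [8] u=7 | in 1111 | out 0111 | prev 0000 | push {3}
  [9] u=1 | in 1000 | out 1010 | ==
  [10] u=4 | in 1010 | out 1111 | prev 0111 | push {}
  [11] u=5 | in 1011 | out 1111 | ==
  [12] u=3 | in 0111 | out 1000 | ==

Converged values:
  [0] 1011
  [1] 1010
  [2] 0001
  [3] 1000
  [4] 1111
  [5] 1111
  [6] 1010
  [7] 0111

1111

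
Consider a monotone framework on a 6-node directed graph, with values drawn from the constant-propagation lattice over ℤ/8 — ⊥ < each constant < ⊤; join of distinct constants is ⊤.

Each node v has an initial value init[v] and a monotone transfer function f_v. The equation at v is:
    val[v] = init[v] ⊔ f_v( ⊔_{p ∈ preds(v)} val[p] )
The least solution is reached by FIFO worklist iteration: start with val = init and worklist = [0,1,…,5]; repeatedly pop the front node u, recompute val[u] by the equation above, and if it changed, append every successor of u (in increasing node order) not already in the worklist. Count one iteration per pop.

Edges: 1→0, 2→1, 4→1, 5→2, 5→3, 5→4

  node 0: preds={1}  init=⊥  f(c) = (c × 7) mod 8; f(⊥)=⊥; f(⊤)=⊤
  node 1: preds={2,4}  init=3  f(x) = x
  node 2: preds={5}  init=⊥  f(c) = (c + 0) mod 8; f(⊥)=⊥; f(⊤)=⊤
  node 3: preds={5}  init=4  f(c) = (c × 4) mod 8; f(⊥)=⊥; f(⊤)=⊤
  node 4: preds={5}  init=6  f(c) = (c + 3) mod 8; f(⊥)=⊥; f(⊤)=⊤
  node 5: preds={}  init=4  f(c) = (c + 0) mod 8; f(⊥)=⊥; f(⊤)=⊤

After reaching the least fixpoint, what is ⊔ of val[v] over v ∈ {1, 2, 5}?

Trace (8 dequeues):
  [1] u=0 | in 3 | out 5 | prev ⊥ | push {}
  [2] u=1 | in 6 | out ⊤ | prev 3 | push {0}
  [3] u=2 | in 4 | out 4 | prev ⊥ | push {1}
  [4] u=3 | in 4 | out ⊤ | prev 4 | push {}
  [5] u=4 | in 4 | out ⊤ | prev 6 | push {}
  [6] u=5 | in ⊥ | out 4 | ==
  [7] u=0 | in ⊤ | out ⊤ | prev 5 | push {}
  [8] u=1 | in ⊤ | out ⊤ | ==

Converged values:
  [0] ⊤
  [1] ⊤
  [2] 4
  [3] ⊤
  [4] ⊤
  [5] 4

⊤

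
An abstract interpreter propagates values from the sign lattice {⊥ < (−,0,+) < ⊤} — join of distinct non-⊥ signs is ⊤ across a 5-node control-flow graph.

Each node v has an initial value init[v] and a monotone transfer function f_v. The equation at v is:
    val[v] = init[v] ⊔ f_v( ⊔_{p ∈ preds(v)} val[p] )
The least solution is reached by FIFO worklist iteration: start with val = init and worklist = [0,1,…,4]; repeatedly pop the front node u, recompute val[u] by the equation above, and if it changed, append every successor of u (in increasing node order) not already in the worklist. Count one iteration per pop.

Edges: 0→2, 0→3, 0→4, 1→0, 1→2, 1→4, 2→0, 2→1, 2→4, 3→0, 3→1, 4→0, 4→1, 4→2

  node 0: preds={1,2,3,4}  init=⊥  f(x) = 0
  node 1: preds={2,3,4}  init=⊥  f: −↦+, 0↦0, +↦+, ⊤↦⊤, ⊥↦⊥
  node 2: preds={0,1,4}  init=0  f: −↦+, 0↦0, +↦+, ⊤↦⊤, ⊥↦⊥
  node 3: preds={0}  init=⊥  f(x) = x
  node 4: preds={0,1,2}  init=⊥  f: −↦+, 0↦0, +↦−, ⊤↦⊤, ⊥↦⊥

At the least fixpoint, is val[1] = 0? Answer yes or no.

yes

Iteration log — 8 steps:
  step 1. node 0  ⊔preds=0  new=0  old=⊥  +wl: 
  step 2. node 1  ⊔preds=0  new=0  old=⊥  +wl: 0
  step 3. node 2  ⊔preds=0  new=0  stable
  step 4. node 3  ⊔preds=0  new=0  old=⊥  +wl: 1
  step 5. node 4  ⊔preds=0  new=0  old=⊥  +wl: 2
  step 6. node 0  ⊔preds=0  new=0  stable
  step 7. node 1  ⊔preds=0  new=0  stable
  step 8. node 2  ⊔preds=0  new=0  stable

Least fixpoint reached:
  node 0: 0
  node 1: 0
  node 2: 0
  node 3: 0
  node 4: 0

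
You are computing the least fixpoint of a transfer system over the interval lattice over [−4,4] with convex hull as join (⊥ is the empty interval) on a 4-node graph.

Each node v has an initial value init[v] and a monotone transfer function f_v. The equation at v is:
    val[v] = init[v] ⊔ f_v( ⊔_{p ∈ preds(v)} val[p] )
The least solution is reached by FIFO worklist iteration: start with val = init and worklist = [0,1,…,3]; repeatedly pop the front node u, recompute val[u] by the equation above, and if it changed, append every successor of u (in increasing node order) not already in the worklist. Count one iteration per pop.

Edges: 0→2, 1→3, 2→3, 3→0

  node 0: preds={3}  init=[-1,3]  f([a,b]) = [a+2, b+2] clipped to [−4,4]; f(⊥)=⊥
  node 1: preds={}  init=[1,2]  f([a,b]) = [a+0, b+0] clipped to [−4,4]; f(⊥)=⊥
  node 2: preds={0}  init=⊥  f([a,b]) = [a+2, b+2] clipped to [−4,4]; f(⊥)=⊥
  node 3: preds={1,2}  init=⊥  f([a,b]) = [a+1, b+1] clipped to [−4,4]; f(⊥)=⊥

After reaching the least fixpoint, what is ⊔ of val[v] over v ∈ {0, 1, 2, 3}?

[-1,4]

Trace (6 dequeues):
  [1] u=0 | in ⊥ | out [-1,3] | ==
  [2] u=1 | in ⊥ | out [1,2] | ==
  [3] u=2 | in [-1,3] | out [1,4] | prev ⊥ | push {}
  [4] u=3 | in [1,4] | out [2,4] | prev ⊥ | push {0}
  [5] u=0 | in [2,4] | out [-1,4] | prev [-1,3] | push {2}
  [6] u=2 | in [-1,4] | out [1,4] | ==

Converged values:
  [0] [-1,4]
  [1] [1,2]
  [2] [1,4]
  [3] [2,4]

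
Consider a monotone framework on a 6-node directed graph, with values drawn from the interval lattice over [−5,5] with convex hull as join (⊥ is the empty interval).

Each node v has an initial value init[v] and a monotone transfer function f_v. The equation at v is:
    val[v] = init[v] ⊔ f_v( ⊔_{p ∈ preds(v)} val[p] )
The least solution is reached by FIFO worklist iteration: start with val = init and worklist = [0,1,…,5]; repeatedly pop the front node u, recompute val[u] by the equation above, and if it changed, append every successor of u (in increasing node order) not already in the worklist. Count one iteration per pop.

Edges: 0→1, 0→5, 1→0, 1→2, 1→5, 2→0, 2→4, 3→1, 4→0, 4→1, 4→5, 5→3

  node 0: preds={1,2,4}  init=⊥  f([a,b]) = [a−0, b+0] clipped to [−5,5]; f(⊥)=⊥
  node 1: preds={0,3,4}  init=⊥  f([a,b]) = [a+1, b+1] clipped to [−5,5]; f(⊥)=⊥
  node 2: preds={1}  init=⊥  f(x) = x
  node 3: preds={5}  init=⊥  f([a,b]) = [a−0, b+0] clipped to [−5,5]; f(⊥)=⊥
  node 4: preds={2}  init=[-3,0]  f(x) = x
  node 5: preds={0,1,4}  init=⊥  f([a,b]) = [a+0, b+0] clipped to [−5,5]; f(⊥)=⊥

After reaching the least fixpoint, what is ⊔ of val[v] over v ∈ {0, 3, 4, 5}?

Trace (38 dequeues):
  [1] u=0 | in [-3,0] | out [-3,0] | prev ⊥ | push {}
  [2] u=1 | in [-3,0] | out [-2,1] | prev ⊥ | push {0}
  [3] u=2 | in [-2,1] | out [-2,1] | prev ⊥ | push {}
  [4] u=3 | in ⊥ | out ⊥ | ==
  [5] u=4 | in [-2,1] | out [-3,1] | prev [-3,0] | push {1}
  [6] u=5 | in [-3,1] | out [-3,1] | prev ⊥ | push {3}
  [7] u=0 | in [-3,1] | out [-3,1] | prev [-3,0] | push {5}
  [8] u=1 | in [-3,1] | out [-2,2] | prev [-2,1] | push {0,2}
  [9] u=3 | in [-3,1] | out [-3,1] | prev ⊥ | push {1}
  [10] u=5 | in [-3,2] | out [-3,2] | prev [-3,1] | push {3}
  [11] u=0 | in [-3,2] | out [-3,2] | prev [-3,1] | push {5}
  [12] u=2 | in [-2,2] | out [-2,2] | prev [-2,1] | push {0,4}
  [13] u=1 | in [-3,2] | out [-2,3] | prev [-2,2] | push {2}
  [14] u=3 | in [-3,2] | out [-3,2] | prev [-3,1] | push {1}
  [15] u=5 | in [-3,3] | out [-3,3] | prev [-3,2] | push {3}
  [16] u=0 | in [-3,3] | out [-3,3] | prev [-3,2] | push {5}
  [17] u=4 | in [-2,2] | out [-3,2] | prev [-3,1] | push {0}
  [18] u=2 | in [-2,3] | out [-2,3] | prev [-2,2] | push {4}
  [19] u=1 | in [-3,3] | out [-2,4] | prev [-2,3] | push {2}
  [20] u=3 | in [-3,3] | out [-3,3] | prev [-3,2] | push {1}
  [21] u=5 | in [-3,4] | out [-3,4] | prev [-3,3] | push {3}
  [22] u=0 | in [-3,4] | out [-3,4] | prev [-3,3] | push {5}
  [23] u=4 | in [-2,3] | out [-3,3] | prev [-3,2] | push {0}
  [24] u=2 | in [-2,4] | out [-2,4] | prev [-2,3] | push {4}
  [25] u=1 | in [-3,4] | out [-2,5] | prev [-2,4] | push {2}
  [26] u=3 | in [-3,4] | out [-3,4] | prev [-3,3] | push {1}
  [27] u=5 | in [-3,5] | out [-3,5] | prev [-3,4] | push {3}
  [28] u=0 | in [-3,5] | out [-3,5] | prev [-3,4] | push {5}
  [29] u=4 | in [-2,4] | out [-3,4] | prev [-3,3] | push {0}
  [30] u=2 | in [-2,5] | out [-2,5] | prev [-2,4] | push {4}
  [31] u=1 | in [-3,5] | out [-2,5] | ==
  [32] u=3 | in [-3,5] | out [-3,5] | prev [-3,4] | push {1}
  [33] u=5 | in [-3,5] | out [-3,5] | ==
  [34] u=0 | in [-3,5] | out [-3,5] | ==
  [35] u=4 | in [-2,5] | out [-3,5] | prev [-3,4] | push {0,5}
  [36] u=1 | in [-3,5] | out [-2,5] | ==
  [37] u=0 | in [-3,5] | out [-3,5] | ==
  [38] u=5 | in [-3,5] | out [-3,5] | ==

Converged values:
  [0] [-3,5]
  [1] [-2,5]
  [2] [-2,5]
  [3] [-3,5]
  [4] [-3,5]
  [5] [-3,5]

[-3,5]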